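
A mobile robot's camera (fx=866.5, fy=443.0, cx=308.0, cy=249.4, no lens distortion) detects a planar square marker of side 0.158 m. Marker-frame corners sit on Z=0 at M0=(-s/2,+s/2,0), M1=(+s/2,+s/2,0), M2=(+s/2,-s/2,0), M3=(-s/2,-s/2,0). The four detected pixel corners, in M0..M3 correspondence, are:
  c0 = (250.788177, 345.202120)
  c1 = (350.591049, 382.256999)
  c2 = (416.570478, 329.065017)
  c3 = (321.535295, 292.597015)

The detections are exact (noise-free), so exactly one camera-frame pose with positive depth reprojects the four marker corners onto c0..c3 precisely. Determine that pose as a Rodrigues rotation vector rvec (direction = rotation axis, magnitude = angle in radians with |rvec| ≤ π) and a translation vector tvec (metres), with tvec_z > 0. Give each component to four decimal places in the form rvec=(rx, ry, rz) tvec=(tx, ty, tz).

rvec=(-0.2269, -0.1920, 0.6319) tvec=(0.0356, 0.2187, 1.1069)

Intrinsics K: fx=866.5, fy=443.0, cx=308.0, cy=249.4
Marker side s = 0.158 m; corners in marker frame (Z=0):
  M0 = (-0.0790, +0.0790, 0)
  M1 = (+0.0790, +0.0790, 0)
  M2 = (+0.0790, -0.0790, 0)
  M3 = (-0.0790, -0.0790, 0)
Detected image corners:
  c0 = (250.788177, 345.202120) px
  c1 = (350.591049, 382.256999) px
  c2 = (416.570478, 329.065017) px
  c3 = (321.535295, 292.597015) px
Planar DLT: solve 8×8 A·h = b for H (H[2,2]=1):
  H  [+648.93631 -513.37765 +335.89809]
  H  [+265.51464 +253.41893 +336.91760]
  H  [+0.09749 -0.24133 +1.00000]
B = K⁻¹H; ‖b₁‖=0.903395, ‖b₂‖=0.903395; λ = 2/(‖b₁‖+‖b₂‖) = 1.106936, sign → tz>0 ⇒ λ=+1.106936
r₁ = λ·B[:,0] = (+0.79064,+0.60269,+0.10792); r₂ = λ·B[:,1] = (-0.56087,+0.78362,-0.26714)
r₃ = r₁×r₂ = (-0.24557,+0.15068,+0.95760); SVD([r₁ r₂ r₃]) → R = UVᵀ:
  R  [+0.79064 -0.56087 -0.24557]
  R  [+0.60269 +0.78362 +0.15068]
  R  [+0.10792 -0.26714 +0.95760]
t = (+0.03564, +0.21868, +1.10694) m
tr R = 2.531857; θ = arccos((tr R − 1)/2) = 0.698312 rad = 40.010°
axis k = ((R−Rᵀ)₃₂, (R−Rᵀ)₁₃, (R−Rᵀ)₂₁) / (2 sinθ) = (-0.324936, -0.274906, +0.904899)
rvec = θ·k = (-0.226907, -0.191970, +0.631902)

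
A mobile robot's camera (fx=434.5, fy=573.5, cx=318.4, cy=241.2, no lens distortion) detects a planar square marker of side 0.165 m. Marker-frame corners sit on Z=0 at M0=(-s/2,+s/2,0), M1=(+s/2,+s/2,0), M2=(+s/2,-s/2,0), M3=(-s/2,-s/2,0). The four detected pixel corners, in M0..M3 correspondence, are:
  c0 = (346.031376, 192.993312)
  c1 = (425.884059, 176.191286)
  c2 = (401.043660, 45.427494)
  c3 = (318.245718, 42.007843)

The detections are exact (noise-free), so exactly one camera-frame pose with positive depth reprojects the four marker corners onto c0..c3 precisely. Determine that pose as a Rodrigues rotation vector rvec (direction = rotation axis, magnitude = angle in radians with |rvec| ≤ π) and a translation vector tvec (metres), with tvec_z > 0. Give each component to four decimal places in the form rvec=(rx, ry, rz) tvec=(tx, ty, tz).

rvec=(-0.1087, -0.5919, -0.2160) tvec=(0.0857, -0.1447, 0.6502)

Intrinsics K: fx=434.5, fy=573.5, cx=318.4, cy=241.2
Marker side s = 0.165 m; corners in marker frame (Z=0):
  M0 = (-0.0825, +0.0825, 0)
  M1 = (+0.0825, +0.0825, 0)
  M2 = (+0.0825, -0.0825, 0)
  M3 = (-0.0825, -0.0825, 0)
Detected image corners:
  c0 = (346.031376, 192.993312) px
  c1 = (425.884059, 176.191286) px
  c2 = (401.043660, 45.427494) px
  c3 = (318.245718, 42.007843) px
Planar DLT: solve 8×8 A·h = b for H (H[2,2]=1):
  H  [+816.16759 +136.07461 +375.64365]
  H  [+58.73550 +842.43301 +113.56089]
  H  [+0.86706 -0.06105 +1.00000]
B = K⁻¹H; ‖b₁‖=1.538079, ‖b₂‖=1.538079; λ = 2/(‖b₁‖+‖b₂‖) = 0.650162, sign → tz>0 ⇒ λ=+0.650162
r₁ = λ·B[:,0] = (+0.80817,-0.17050,+0.56373); r₂ = λ·B[:,1] = (+0.23270,+0.97174,-0.03969)
r₃ = r₁×r₂ = (-0.54103,+0.16326,+0.82500); SVD([r₁ r₂ r₃]) → R = UVᵀ:
  R  [+0.80817 +0.23270 -0.54103]
  R  [-0.17050 +0.97174 +0.16326]
  R  [+0.56373 -0.03969 +0.82500]
t = (+0.08566, -0.14470, +0.65016) m
tr R = 2.604910; θ = arccos((tr R − 1)/2) = 0.639398 rad = 36.635°
axis k = ((R−Rᵀ)₃₂, (R−Rᵀ)₁₃, (R−Rᵀ)₂₁) / (2 sinθ) = (-0.170059, -0.925707, -0.337856)
rvec = θ·k = (-0.108735, -0.591895, -0.216025)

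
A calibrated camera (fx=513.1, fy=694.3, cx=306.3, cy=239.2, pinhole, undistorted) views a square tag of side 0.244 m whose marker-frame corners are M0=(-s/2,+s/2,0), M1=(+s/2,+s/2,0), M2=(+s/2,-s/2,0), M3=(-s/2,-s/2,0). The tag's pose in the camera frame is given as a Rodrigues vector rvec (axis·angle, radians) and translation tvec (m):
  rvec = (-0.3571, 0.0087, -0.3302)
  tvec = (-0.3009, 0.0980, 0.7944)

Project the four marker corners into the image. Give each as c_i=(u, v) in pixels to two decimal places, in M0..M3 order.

Intrinsics K: fx=513.1, fy=694.3, cx=306.3, cy=239.2
Marker side s = 0.244 m; corners in marker frame (Z=0):
  M0 = (-0.1220, +0.1220, 0)
  M1 = (+0.1220, +0.1220, 0)
  M2 = (+0.1220, -0.1220, 0)
  M3 = (-0.1220, -0.1220, 0)
rvec = (-0.3571, 0.0087, -0.3302), |rvec| = θ = 0.48644 rad = 27.871°
Rodrigues: sinθ=0.46749, 1−cosθ=0.11600; R = I + sinθ·[k]× + (1−cosθ)·[k]×²:
    [+0.94651 +0.31581 +0.06616]
    [-0.31885 +0.88404 +0.34177]
    [+0.04944 -0.34459 +0.93745]
t = (-0.3009, 0.0980, 0.7944) m
M0: Pc = R·M0+t = (-0.37785, +0.24475, +0.74633); u = 513.1·(-0.37785)/0.74633 + 306.3 = 46.5310, v = 694.3·(+0.24475)/0.74633 + 239.2 = 466.8906
M1: Pc = R·M1+t = (-0.14690, +0.16695, +0.75839); u = 513.1·(-0.14690)/0.75839 + 306.3 = 206.9150, v = 694.3·(+0.16695)/0.75839 + 239.2 = 392.0432
M2: Pc = R·M2+t = (-0.22395, -0.04875, +0.84247); u = 513.1·(-0.22395)/0.84247 + 306.3 = 169.9029, v = 694.3·(-0.04875)/0.84247 + 239.2 = 199.0218
M3: Pc = R·M3+t = (-0.45490, +0.02905, +0.83041); u = 513.1·(-0.45490)/0.83041 + 306.3 = 25.2203, v = 694.3·(+0.02905)/0.83041 + 239.2 = 263.4865

c0=(46.53, 466.89) c1=(206.92, 392.04) c2=(169.90, 199.02) c3=(25.22, 263.49)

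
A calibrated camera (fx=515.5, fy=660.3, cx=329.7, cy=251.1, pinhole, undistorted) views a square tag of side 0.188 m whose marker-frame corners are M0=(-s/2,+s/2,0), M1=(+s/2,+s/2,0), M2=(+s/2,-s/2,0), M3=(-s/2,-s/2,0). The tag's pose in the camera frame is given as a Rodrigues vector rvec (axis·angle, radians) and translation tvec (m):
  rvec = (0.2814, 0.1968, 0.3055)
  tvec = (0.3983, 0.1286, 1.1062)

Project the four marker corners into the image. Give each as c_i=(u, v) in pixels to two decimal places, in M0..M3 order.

c0=(457.74, 357.10) c1=(541.79, 395.41) c2=(577.45, 296.30) c3=(488.14, 258.53)

Intrinsics K: fx=515.5, fy=660.3, cx=329.7, cy=251.1
Marker side s = 0.188 m; corners in marker frame (Z=0):
  M0 = (-0.0940, +0.0940, 0)
  M1 = (+0.0940, +0.0940, 0)
  M2 = (+0.0940, -0.0940, 0)
  M3 = (-0.0940, -0.0940, 0)
rvec = (0.2814, 0.1968, 0.3055), |rvec| = θ = 0.45962 rad = 26.334°
Rodrigues: sinθ=0.44360, 1−cosθ=0.10378; R = I + sinθ·[k]× + (1−cosθ)·[k]×²:
    [+0.93512 -0.26765 +0.23218]
    [+0.32206 +0.91525 -0.24206]
    [-0.14771 +0.30113 +0.94207]
t = (0.3983, 0.1286, 1.1062) m
M0: Pc = R·M0+t = (+0.28524, +0.18436, +1.14839); u = 515.5·(+0.28524)/1.14839 + 329.7 = 457.7406, v = 660.3·(+0.18436)/1.14839 + 251.1 = 357.1027
M1: Pc = R·M1+t = (+0.46104, +0.24491, +1.12062); u = 515.5·(+0.46104)/1.12062 + 329.7 = 541.7853, v = 660.3·(+0.24491)/1.12062 + 251.1 = 395.4059
M2: Pc = R·M2+t = (+0.51136, +0.07284, +1.06401); u = 515.5·(+0.51136)/1.06401 + 329.7 = 577.4485, v = 660.3·(+0.07284)/1.06401 + 251.1 = 296.3031
M3: Pc = R·M3+t = (+0.33556, +0.01229, +1.09178); u = 515.5·(+0.33556)/1.09178 + 329.7 = 488.1387, v = 660.3·(+0.01229)/1.09178 + 251.1 = 258.5345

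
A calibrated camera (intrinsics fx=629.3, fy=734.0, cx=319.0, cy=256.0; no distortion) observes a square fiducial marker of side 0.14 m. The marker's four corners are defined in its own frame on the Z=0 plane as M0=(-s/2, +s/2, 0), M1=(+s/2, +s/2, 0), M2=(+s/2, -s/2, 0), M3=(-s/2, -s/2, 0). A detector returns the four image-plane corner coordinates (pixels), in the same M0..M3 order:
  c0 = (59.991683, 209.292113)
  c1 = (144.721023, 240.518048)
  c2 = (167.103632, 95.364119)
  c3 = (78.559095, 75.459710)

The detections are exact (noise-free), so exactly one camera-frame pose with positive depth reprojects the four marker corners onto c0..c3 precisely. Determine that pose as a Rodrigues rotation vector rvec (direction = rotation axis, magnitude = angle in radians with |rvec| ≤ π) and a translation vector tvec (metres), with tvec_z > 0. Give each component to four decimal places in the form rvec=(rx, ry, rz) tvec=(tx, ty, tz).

rvec=(0.0723, 0.4758, 0.2373) tvec=(-0.2412, -0.0998, 0.7284)

Intrinsics K: fx=629.3, fy=734.0, cx=319.0, cy=256.0
Marker side s = 0.14 m; corners in marker frame (Z=0):
  M0 = (-0.0700, +0.0700, 0)
  M1 = (+0.0700, +0.0700, 0)
  M2 = (+0.0700, -0.0700, 0)
  M3 = (-0.0700, -0.0700, 0)
Detected image corners:
  c0 = (59.991683, 209.292113) px
  c1 = (144.721023, 240.518048) px
  c2 = (167.103632, 95.364119) px
  c3 = (78.559095, 75.459710) px
Planar DLT: solve 8×8 A·h = b for H (H[2,2]=1):
  H  [+549.88771 -126.50740 +110.61944]
  H  [+88.30139 +1021.05380 +155.44267]
  H  [-0.61091 +0.17017 +1.00000]
B = K⁻¹H; ‖b₁‖=1.372953, ‖b₂‖=1.372953; λ = 2/(‖b₁‖+‖b₂‖) = 0.728357, sign → tz>0 ⇒ λ=+0.728357
r₁ = λ·B[:,0] = (+0.86200,+0.24281,-0.44496); r₂ = λ·B[:,1] = (-0.20925,+0.96998,+0.12394)
r₃ = r₁×r₂ = (+0.46170,-0.01373,+0.88693); SVD([r₁ r₂ r₃]) → R = UVᵀ:
  R  [+0.86200 -0.20925 +0.46170]
  R  [+0.24281 +0.96998 -0.01373]
  R  [-0.44496 +0.12394 +0.88693]
t = (-0.24118, -0.09978, +0.72836) m
tr R = 2.718908; θ = arccos((tr R − 1)/2) = 0.536596 rad = 30.745°
axis k = ((R−Rᵀ)₃₂, (R−Rᵀ)₁₃, (R−Rᵀ)₂₁) / (2 sinθ) = (+0.134655, +0.886777, +0.442148)
rvec = θ·k = (+0.072255, +0.475841, +0.237255)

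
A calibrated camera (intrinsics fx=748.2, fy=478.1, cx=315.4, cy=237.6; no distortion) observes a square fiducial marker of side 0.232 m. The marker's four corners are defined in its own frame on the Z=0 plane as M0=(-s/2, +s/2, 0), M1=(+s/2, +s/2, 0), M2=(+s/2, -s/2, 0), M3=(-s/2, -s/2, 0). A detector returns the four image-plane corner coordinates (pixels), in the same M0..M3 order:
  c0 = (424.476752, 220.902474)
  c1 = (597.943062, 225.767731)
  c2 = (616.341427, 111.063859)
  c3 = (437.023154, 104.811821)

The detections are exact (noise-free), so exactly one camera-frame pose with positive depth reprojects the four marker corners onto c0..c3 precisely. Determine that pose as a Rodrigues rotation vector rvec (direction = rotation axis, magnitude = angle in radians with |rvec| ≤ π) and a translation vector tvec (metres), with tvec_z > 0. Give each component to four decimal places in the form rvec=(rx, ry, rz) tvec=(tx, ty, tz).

Intrinsics K: fx=748.2, fy=478.1, cx=315.4, cy=237.6
Marker side s = 0.232 m; corners in marker frame (Z=0):
  M0 = (-0.1160, +0.1160, 0)
  M1 = (+0.1160, +0.1160, 0)
  M2 = (+0.1160, -0.1160, 0)
  M3 = (-0.1160, -0.1160, 0)
Detected image corners:
  c0 = (424.476752, 220.902474) px
  c1 = (597.943062, 225.767731) px
  c2 = (616.341427, 111.063859) px
  c3 = (437.023154, 104.811821) px
Planar DLT: solve 8×8 A·h = b for H (H[2,2]=1):
  H  [+783.30505 +9.48795 +519.27179]
  H  [+31.31637 +521.72216 +166.63425]
  H  [+0.04472 +0.14692 +1.00000]
B = K⁻¹H; ‖b₁‖=1.029949, ‖b₂‖=1.029949; λ = 2/(‖b₁‖+‖b₂‖) = 0.970922, sign → tz>0 ⇒ λ=+0.970922
r₁ = λ·B[:,0] = (+0.99817,+0.04202,+0.04342); r₂ = λ·B[:,1] = (-0.04782,+0.98862,+0.14265)
r₃ = r₁×r₂ = (-0.03693,-0.14447,+0.98882); SVD([r₁ r₂ r₃]) → R = UVᵀ:
  R  [+0.99817 -0.04782 -0.03693]
  R  [+0.04202 +0.98862 -0.14447]
  R  [+0.04342 +0.14265 +0.98882]
t = (+0.26456, -0.14412, +0.97092) m
tr R = 2.975610; θ = arccos((tr R − 1)/2) = 0.156331 rad = 8.957°
axis k = ((R−Rᵀ)₃₂, (R−Rᵀ)₁₃, (R−Rᵀ)₂₁) / (2 sinθ) = (+0.922047, -0.258054, +0.288510)
rvec = θ·k = (+0.144144, -0.040342, +0.045103)

rvec=(0.1441, -0.0403, 0.0451) tvec=(0.2646, -0.1441, 0.9709)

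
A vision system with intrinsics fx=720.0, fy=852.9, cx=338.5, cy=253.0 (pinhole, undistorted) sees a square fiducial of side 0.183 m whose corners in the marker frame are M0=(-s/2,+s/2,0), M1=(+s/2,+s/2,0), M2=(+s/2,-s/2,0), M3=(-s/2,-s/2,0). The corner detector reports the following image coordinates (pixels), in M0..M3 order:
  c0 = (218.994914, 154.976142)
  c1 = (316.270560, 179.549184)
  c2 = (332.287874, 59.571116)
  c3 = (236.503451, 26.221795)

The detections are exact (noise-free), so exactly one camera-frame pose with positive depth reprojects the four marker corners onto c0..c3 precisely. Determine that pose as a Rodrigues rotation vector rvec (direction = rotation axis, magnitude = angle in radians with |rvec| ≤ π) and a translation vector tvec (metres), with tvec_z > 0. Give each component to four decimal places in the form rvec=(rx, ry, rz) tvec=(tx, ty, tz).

Intrinsics K: fx=720.0, fy=852.9, cx=338.5, cy=253.0
Marker side s = 0.183 m; corners in marker frame (Z=0):
  M0 = (-0.0915, +0.0915, 0)
  M1 = (+0.0915, +0.0915, 0)
  M2 = (+0.0915, -0.0915, 0)
  M3 = (-0.0915, -0.0915, 0)
Detected image corners:
  c0 = (218.994914, 154.976142) px
  c1 = (316.270560, 179.549184) px
  c2 = (332.287874, 59.571116) px
  c3 = (236.503451, 26.221795) px
Planar DLT: solve 8×8 A·h = b for H (H[2,2]=1):
  H  [+634.99439 -96.08535 +277.74730]
  H  [+199.22562 +676.97951 +105.50023]
  H  [+0.38952 -0.01677 +1.00000]
B = K⁻¹H; ‖b₁‖=0.808698, ‖b₂‖=0.808698; λ = 2/(‖b₁‖+‖b₂‖) = 1.236555, sign → tz>0 ⇒ λ=+1.236555
r₁ = λ·B[:,0] = (+0.86411,+0.14596,+0.48167); r₂ = λ·B[:,1] = (-0.15527,+0.98765,-0.02074)
r₃ = r₁×r₂ = (-0.47875,-0.05686,+0.87611); SVD([r₁ r₂ r₃]) → R = UVᵀ:
  R  [+0.86411 -0.15527 -0.47875]
  R  [+0.14596 +0.98765 -0.05686]
  R  [+0.48167 -0.02074 +0.87611]
t = (-0.10434, -0.21385, +1.23656) m
tr R = 2.727876; θ = arccos((tr R − 1)/2) = 0.527759 rad = 30.238°
axis k = ((R−Rᵀ)₃₂, (R−Rᵀ)₁₃, (R−Rᵀ)₂₁) / (2 sinθ) = (+0.035864, -0.953554, +0.299079)
rvec = θ·k = (+0.018928, -0.503247, +0.157842)

rvec=(0.0189, -0.5032, 0.1578) tvec=(-0.1043, -0.2138, 1.2366)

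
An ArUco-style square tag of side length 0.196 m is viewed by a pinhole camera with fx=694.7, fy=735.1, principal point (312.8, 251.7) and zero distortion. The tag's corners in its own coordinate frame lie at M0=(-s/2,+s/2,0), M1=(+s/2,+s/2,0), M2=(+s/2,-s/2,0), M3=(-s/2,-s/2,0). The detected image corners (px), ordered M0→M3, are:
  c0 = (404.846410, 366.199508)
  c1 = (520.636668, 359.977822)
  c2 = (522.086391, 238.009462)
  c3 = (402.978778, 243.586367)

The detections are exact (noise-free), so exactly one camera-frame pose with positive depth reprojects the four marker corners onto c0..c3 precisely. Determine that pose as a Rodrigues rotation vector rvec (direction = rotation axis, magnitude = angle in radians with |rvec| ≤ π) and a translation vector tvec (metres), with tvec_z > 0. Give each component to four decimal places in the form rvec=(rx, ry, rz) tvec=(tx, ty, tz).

rvec=(0.1653, -0.0425, -0.0411) tvec=(0.2479, 0.0798, 1.1478)

Intrinsics K: fx=694.7, fy=735.1, cx=312.8, cy=251.7
Marker side s = 0.196 m; corners in marker frame (Z=0):
  M0 = (-0.0980, +0.0980, 0)
  M1 = (+0.0980, +0.0980, 0)
  M2 = (+0.0980, -0.0980, 0)
  M3 = (-0.0980, -0.0980, 0)
Detected image corners:
  c0 = (404.846410, 366.199508) px
  c1 = (520.636668, 359.977822) px
  c2 = (522.086391, 238.009462) px
  c3 = (402.978778, 243.586367) px
Planar DLT: solve 8×8 A·h = b for H (H[2,2]=1):
  H  [+614.76982 +67.67966 +462.83334]
  H  [-19.90105 +667.42107 +302.79667]
  H  [+0.03385 +0.14405 +1.00000]
B = K⁻¹H; ‖b₁‖=0.871218, ‖b₂‖=0.871218; λ = 2/(‖b₁‖+‖b₂‖) = 1.147818, sign → tz>0 ⇒ λ=+1.147818
r₁ = λ·B[:,0] = (+0.99826,-0.04438,+0.03885); r₂ = λ·B[:,1] = (+0.03738,+0.98553,+0.16534)
r₃ = r₁×r₂ = (-0.04563,-0.16360,+0.98547); SVD([r₁ r₂ r₃]) → R = UVᵀ:
  R  [+0.99826 +0.03738 -0.04563]
  R  [-0.04438 +0.98553 -0.16360]
  R  [+0.03885 +0.16534 +0.98547]
t = (+0.24789, +0.07978, +1.14782) m
tr R = 2.969258; θ = arccos((tr R − 1)/2) = 0.175559 rad = 10.059°
axis k = ((R−Rᵀ)₃₂, (R−Rᵀ)₁₃, (R−Rᵀ)₂₁) / (2 sinθ) = (+0.941666, -0.241847, -0.234040)
rvec = θ·k = (+0.165318, -0.042458, -0.041088)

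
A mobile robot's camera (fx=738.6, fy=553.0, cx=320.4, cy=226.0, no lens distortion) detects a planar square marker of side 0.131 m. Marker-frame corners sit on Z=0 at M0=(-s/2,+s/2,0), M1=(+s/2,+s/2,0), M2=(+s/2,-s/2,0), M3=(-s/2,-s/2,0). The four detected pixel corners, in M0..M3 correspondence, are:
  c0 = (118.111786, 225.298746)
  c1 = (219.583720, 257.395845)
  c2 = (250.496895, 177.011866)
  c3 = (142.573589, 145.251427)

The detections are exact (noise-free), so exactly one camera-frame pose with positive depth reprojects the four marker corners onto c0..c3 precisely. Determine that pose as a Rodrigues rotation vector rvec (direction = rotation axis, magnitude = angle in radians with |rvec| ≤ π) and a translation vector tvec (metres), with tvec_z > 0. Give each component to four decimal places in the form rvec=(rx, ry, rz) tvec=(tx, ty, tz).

rvec=(0.3178, 0.2268, 0.3487) tvec=(-0.1538, -0.0353, 0.8187)

Intrinsics K: fx=738.6, fy=553.0, cx=320.4, cy=226.0
Marker side s = 0.131 m; corners in marker frame (Z=0):
  M0 = (-0.0655, +0.0655, 0)
  M1 = (+0.0655, +0.0655, 0)
  M2 = (+0.0655, -0.0655, 0)
  M3 = (-0.0655, -0.0655, 0)
Detected image corners:
  c0 = (118.111786, 225.298746) px
  c1 = (219.583720, 257.395845) px
  c2 = (250.496895, 177.011866) px
  c3 = (142.573589, 145.251427) px
Planar DLT: solve 8×8 A·h = b for H (H[2,2]=1):
  H  [+762.30173 -134.68591 +181.63233]
  H  [+203.84393 +696.41693 +202.12991]
  H  [-0.19838 +0.41791 +1.00000]
B = K⁻¹H; ‖b₁‖=1.221404, ‖b₂‖=1.221404; λ = 2/(‖b₁‖+‖b₂‖) = 0.818730, sign → tz>0 ⇒ λ=+0.818730
r₁ = λ·B[:,0] = (+0.91546,+0.36817,-0.16242); r₂ = λ·B[:,1] = (-0.29772,+0.89123,+0.34216)
r₃ = r₁×r₂ = (+0.27073,-0.26487,+0.92550); SVD([r₁ r₂ r₃]) → R = UVᵀ:
  R  [+0.91546 -0.29772 +0.27073]
  R  [+0.36817 +0.89123 -0.26487]
  R  [-0.16242 +0.34216 +0.92550]
t = (-0.15382, -0.03534, +0.81873) m
tr R = 2.732188; θ = arccos((tr R − 1)/2) = 0.523462 rad = 29.992°
axis k = ((R−Rᵀ)₃₂, (R−Rᵀ)₁₃, (R−Rᵀ)₂₁) / (2 sinθ) = (+0.607176, +0.433252, +0.666056)
rvec = θ·k = (+0.317833, +0.226791, +0.348655)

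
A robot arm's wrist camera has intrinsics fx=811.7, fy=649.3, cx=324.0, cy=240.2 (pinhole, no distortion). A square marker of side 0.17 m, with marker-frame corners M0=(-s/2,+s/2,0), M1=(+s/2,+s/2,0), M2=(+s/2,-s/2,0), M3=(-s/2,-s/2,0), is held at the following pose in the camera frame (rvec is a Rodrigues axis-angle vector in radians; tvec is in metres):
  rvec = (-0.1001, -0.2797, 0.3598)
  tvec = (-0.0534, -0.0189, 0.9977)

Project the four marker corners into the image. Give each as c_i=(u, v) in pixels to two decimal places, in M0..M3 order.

c0=(190.90, 260.16) c1=(319.66, 298.85) c2=(364.33, 197.76) c3=(240.74, 155.66)

Intrinsics K: fx=811.7, fy=649.3, cx=324.0, cy=240.2
Marker side s = 0.17 m; corners in marker frame (Z=0):
  M0 = (-0.0850, +0.0850, 0)
  M1 = (+0.0850, +0.0850, 0)
  M2 = (+0.0850, -0.0850, 0)
  M3 = (-0.0850, -0.0850, 0)
rvec = (-0.1001, -0.2797, 0.3598), |rvec| = θ = 0.46659 rad = 26.734°
Rodrigues: sinθ=0.44985, 1−cosθ=0.10689; R = I + sinθ·[k]× + (1−cosθ)·[k]×²:
    [+0.89803 -0.33314 -0.28734]
    [+0.36063 +0.93152 +0.04710]
    [+0.25198 -0.14592 +0.95667]
t = (-0.0534, -0.0189, 0.9977) m
M0: Pc = R·M0+t = (-0.15805, +0.02963, +0.96388); u = 811.7·(-0.15805)/0.96388 + 324.0 = 190.9040, v = 649.3·(+0.02963)/0.96388 + 240.2 = 260.1565
M1: Pc = R·M1+t = (-0.00538, +0.09093, +1.00671); u = 811.7·(-0.00538)/1.00671 + 324.0 = 319.6585, v = 649.3·(+0.09093)/1.00671 + 240.2 = 298.8489
M2: Pc = R·M2+t = (+0.05125, -0.06743, +1.03152); u = 811.7·(+0.05125)/1.03152 + 324.0 = 364.3277, v = 649.3·(-0.06743)/1.03152 + 240.2 = 197.7586
M3: Pc = R·M3+t = (-0.10142, -0.12873, +0.98869); u = 811.7·(-0.10142)/0.98869 + 324.0 = 240.7390, v = 649.3·(-0.12873)/0.98869 + 240.2 = 155.6572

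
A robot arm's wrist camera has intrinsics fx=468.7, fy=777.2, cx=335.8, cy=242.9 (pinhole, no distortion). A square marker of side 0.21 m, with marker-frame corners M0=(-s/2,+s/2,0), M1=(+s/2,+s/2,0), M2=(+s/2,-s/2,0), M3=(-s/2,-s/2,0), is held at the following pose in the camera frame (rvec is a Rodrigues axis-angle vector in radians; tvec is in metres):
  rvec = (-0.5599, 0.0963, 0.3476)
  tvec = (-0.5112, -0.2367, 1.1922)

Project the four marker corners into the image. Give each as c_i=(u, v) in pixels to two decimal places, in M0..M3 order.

Intrinsics K: fx=468.7, fy=777.2, cx=335.8, cy=242.9
Marker side s = 0.21 m; corners in marker frame (Z=0):
  M0 = (-0.1050, +0.1050, 0)
  M1 = (+0.1050, +0.1050, 0)
  M2 = (+0.1050, -0.1050, 0)
  M3 = (-0.1050, -0.1050, 0)
rvec = (-0.5599, 0.0963, 0.3476), |rvec| = θ = 0.66602 rad = 38.160°
Rodrigues: sinθ=0.61786, 1−cosθ=0.21372; R = I + sinθ·[k]× + (1−cosθ)·[k]×²:
    [+0.93732 -0.34844 -0.00443]
    [+0.29649 +0.79075 +0.53554]
    [-0.18310 -0.50329 +0.84450]
t = (-0.5112, -0.2367, 1.1922) m
M0: Pc = R·M0+t = (-0.64621, -0.18480, +1.15858); u = 468.7·(-0.64621)/1.15858 + 335.8 = 74.3799, v = 777.2·(-0.18480)/1.15858 + 242.9 = 118.9308
M1: Pc = R·M1+t = (-0.44937, -0.12254, +1.12013); u = 468.7·(-0.44937)/1.12013 + 335.8 = 147.7692, v = 777.2·(-0.12254)/1.12013 + 242.9 = 157.8760
M2: Pc = R·M2+t = (-0.37619, -0.28860, +1.22582); u = 468.7·(-0.37619)/1.22582 + 335.8 = 191.9594, v = 777.2·(-0.28860)/1.22582 + 242.9 = 59.9218
M3: Pc = R·M3+t = (-0.57303, -0.35086, +1.26427); u = 468.7·(-0.57303)/1.26427 + 335.8 = 123.3613, v = 777.2·(-0.35086)/1.26427 + 242.9 = 27.2116

c0=(74.38, 118.93) c1=(147.77, 157.88) c2=(191.96, 59.92) c3=(123.36, 27.21)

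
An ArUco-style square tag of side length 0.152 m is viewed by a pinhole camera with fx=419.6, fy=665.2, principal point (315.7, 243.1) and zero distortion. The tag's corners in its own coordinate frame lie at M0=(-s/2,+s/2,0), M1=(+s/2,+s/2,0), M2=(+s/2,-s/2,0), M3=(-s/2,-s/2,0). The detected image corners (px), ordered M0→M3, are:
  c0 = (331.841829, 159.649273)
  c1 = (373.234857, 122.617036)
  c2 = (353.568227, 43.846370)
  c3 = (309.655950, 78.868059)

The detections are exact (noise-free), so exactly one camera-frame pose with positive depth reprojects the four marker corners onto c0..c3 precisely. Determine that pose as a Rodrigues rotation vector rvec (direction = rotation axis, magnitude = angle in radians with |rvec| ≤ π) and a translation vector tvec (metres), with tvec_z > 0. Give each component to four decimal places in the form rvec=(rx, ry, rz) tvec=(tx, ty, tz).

Intrinsics K: fx=419.6, fy=665.2, cx=315.7, cy=243.1
Marker side s = 0.152 m; corners in marker frame (Z=0):
  M0 = (-0.0760, +0.0760, 0)
  M1 = (+0.0760, +0.0760, 0)
  M2 = (+0.0760, -0.0760, 0)
  M3 = (-0.0760, -0.0760, 0)
Detected image corners:
  c0 = (331.841829, 159.649273) px
  c1 = (373.234857, 122.617036) px
  c2 = (353.568227, 43.846370) px
  c3 = (309.655950, 78.868059) px
Planar DLT: solve 8×8 A·h = b for H (H[2,2]=1):
  H  [+376.02251 +223.53142 +342.72804]
  H  [-208.85932 +550.16525 +101.62514]
  H  [+0.27939 +0.25151 +1.00000]
B = K⁻¹H; ‖b₁‖=0.849526, ‖b₂‖=0.849526; λ = 2/(‖b₁‖+‖b₂‖) = 1.177127, sign → tz>0 ⇒ λ=+1.177127
r₁ = λ·B[:,0] = (+0.80744,-0.48978,+0.32887); r₂ = λ·B[:,1] = (+0.40434,+0.86537,+0.29606)
r₃ = r₁×r₂ = (-0.42960,-0.10607,+0.89677); SVD([r₁ r₂ r₃]) → R = UVᵀ:
  R  [+0.80744 +0.40434 -0.42960]
  R  [-0.48978 +0.86537 -0.10607]
  R  [+0.32887 +0.29606 +0.89677]
t = (+0.07582, -0.25035, +1.17713) m
tr R = 2.569573; θ = arccos((tr R − 1)/2) = 0.668445 rad = 38.299°
axis k = ((R−Rᵀ)₃₂, (R−Rᵀ)₁₃, (R−Rᵀ)₂₁) / (2 sinθ) = (+0.324420, -0.611904, -0.721336)
rvec = θ·k = (+0.216856, -0.409024, -0.482173)

rvec=(0.2169, -0.4090, -0.4822) tvec=(0.0758, -0.2504, 1.1771)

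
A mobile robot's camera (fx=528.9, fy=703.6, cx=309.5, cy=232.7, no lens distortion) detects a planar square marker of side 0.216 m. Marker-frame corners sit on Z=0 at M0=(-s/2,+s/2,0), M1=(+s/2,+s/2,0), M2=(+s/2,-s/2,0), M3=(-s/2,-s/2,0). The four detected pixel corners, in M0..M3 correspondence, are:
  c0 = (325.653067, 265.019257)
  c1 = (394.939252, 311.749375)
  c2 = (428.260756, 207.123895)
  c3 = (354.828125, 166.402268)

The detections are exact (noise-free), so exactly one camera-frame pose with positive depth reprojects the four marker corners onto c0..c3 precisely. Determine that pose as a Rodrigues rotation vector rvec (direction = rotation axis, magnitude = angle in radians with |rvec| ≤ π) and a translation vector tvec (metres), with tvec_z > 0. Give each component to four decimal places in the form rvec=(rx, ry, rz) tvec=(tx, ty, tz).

Intrinsics K: fx=528.9, fy=703.6, cx=309.5, cy=232.7
Marker side s = 0.216 m; corners in marker frame (Z=0):
  M0 = (-0.1080, +0.1080, 0)
  M1 = (+0.1080, +0.1080, 0)
  M2 = (+0.1080, -0.1080, 0)
  M3 = (-0.1080, -0.1080, 0)
Detected image corners:
  c0 = (325.653067, 265.019257) px
  c1 = (394.939252, 311.749375) px
  c2 = (428.260756, 207.123895) px
  c3 = (354.828125, 166.402268) px
Planar DLT: solve 8×8 A·h = b for H (H[2,2]=1):
  H  [+207.03625 -97.15115 +374.44565]
  H  [+124.76249 +499.79131 +237.48853]
  H  [-0.32773 +0.12550 +1.00000]
B = K⁻¹H; ‖b₁‖=0.727457, ‖b₂‖=0.727457; λ = 2/(‖b₁‖+‖b₂‖) = 1.374651, sign → tz>0 ⇒ λ=+1.374651
r₁ = λ·B[:,0] = (+0.80174,+0.39275,-0.45052); r₂ = λ·B[:,1] = (-0.35346,+0.91941,+0.17252)
r₃ = r₁×r₂ = (+0.48196,+0.02093,+0.87594); SVD([r₁ r₂ r₃]) → R = UVᵀ:
  R  [+0.80174 -0.35346 +0.48196]
  R  [+0.39275 +0.91941 +0.02093]
  R  [-0.45052 +0.17252 +0.87594]
t = (+0.16880, +0.00936, +1.37465) m
tr R = 2.597082; θ = arccos((tr R − 1)/2) = 0.645929 rad = 37.009°
axis k = ((R−Rᵀ)₃₂, (R−Rᵀ)₁₃, (R−Rᵀ)₂₁) / (2 sinθ) = (+0.125917, +0.774564, +0.619835)
rvec = θ·k = (+0.081333, +0.500313, +0.400369)

rvec=(0.0813, 0.5003, 0.4004) tvec=(0.1688, 0.0094, 1.3747)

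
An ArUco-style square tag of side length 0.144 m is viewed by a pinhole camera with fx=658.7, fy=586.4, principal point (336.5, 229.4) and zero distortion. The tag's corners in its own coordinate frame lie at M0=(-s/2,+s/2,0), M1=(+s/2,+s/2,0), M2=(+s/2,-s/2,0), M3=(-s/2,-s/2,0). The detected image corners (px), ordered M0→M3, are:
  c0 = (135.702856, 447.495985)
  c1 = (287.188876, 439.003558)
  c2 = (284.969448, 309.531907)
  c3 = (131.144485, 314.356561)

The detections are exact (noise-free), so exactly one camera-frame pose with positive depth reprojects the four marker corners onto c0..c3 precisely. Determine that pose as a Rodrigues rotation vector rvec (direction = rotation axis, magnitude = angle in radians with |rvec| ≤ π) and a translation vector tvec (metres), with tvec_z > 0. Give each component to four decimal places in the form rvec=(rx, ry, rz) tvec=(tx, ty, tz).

rvec=(0.0637, -0.1266, -0.0141) tvec=(-0.1204, 0.1600, 0.6314)

Intrinsics K: fx=658.7, fy=586.4, cx=336.5, cy=229.4
Marker side s = 0.144 m; corners in marker frame (Z=0):
  M0 = (-0.0720, +0.0720, 0)
  M1 = (+0.0720, +0.0720, 0)
  M2 = (+0.0720, -0.0720, 0)
  M3 = (-0.0720, -0.0720, 0)
Detected image corners:
  c0 = (135.702856, 447.495985) px
  c1 = (287.188876, 439.003558) px
  c2 = (284.969448, 309.531907) px
  c3 = (131.144485, 314.356561) px
Planar DLT: solve 8×8 A·h = b for H (H[2,2]=1):
  H  [+1101.82024 +44.80795 +210.85831]
  H  [+28.86560 +950.16862 +378.03132]
  H  [+0.19915 +0.10198 +1.00000]
B = K⁻¹H; ‖b₁‖=1.583814, ‖b₂‖=1.583814; λ = 2/(‖b₁‖+‖b₂‖) = 0.631387, sign → tz>0 ⇒ λ=+0.631387
r₁ = λ·B[:,0] = (+0.99190,-0.01811,+0.12574); r₂ = λ·B[:,1] = (+0.01006,+0.99787,+0.06439)
r₃ = r₁×r₂ = (-0.12664,-0.06260,+0.98997); SVD([r₁ r₂ r₃]) → R = UVᵀ:
  R  [+0.99190 +0.01006 -0.12664]
  R  [-0.01811 +0.99787 -0.06260]
  R  [+0.12574 +0.06439 +0.98997]
t = (-0.12043, +0.16003, +0.63139) m
tr R = 2.979743; θ = arccos((tr R − 1)/2) = 0.142447 rad = 8.162°
axis k = ((R−Rᵀ)₃₂, (R−Rᵀ)₁₃, (R−Rᵀ)₂₁) / (2 sinθ) = (+0.447260, -0.888885, -0.099203)
rvec = θ·k = (+0.063711, -0.126619, -0.014131)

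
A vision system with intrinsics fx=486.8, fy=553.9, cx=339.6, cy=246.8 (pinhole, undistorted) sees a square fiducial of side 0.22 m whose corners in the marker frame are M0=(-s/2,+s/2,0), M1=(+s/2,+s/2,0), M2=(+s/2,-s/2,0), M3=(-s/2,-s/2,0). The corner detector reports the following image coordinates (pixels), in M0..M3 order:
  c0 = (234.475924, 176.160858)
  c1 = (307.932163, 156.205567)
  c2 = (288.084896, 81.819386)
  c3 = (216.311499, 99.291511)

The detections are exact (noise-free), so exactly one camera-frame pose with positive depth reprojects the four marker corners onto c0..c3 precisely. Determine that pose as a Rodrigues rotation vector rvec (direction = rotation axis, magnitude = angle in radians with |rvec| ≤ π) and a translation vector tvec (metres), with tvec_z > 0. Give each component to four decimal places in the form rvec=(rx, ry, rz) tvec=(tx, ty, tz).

rvec=(-0.2204, -0.1400, -0.2791) tvec=(-0.2300, -0.3104, 1.4435)

Intrinsics K: fx=486.8, fy=553.9, cx=339.6, cy=246.8
Marker side s = 0.22 m; corners in marker frame (Z=0):
  M0 = (-0.1100, +0.1100, 0)
  M1 = (+0.1100, +0.1100, 0)
  M2 = (+0.1100, -0.1100, 0)
  M3 = (-0.1100, -0.1100, 0)
Detected image corners:
  c0 = (234.475924, 176.160858) px
  c1 = (307.932163, 156.205567) px
  c2 = (288.084896, 81.819386) px
  c3 = (216.311499, 99.291511) px
Planar DLT: solve 8×8 A·h = b for H (H[2,2]=1):
  H  [+360.28578 +50.94700 +262.02139]
  H  [-70.12742 +326.28131 +127.68614]
  H  [+0.11569 -0.13562 +1.00000]
B = K⁻¹H; ‖b₁‖=0.692775, ‖b₂‖=0.692775; λ = 2/(‖b₁‖+‖b₂‖) = 1.443470, sign → tz>0 ⇒ λ=+1.443470
r₁ = λ·B[:,0] = (+0.95183,-0.25716,+0.16699); r₂ = λ·B[:,1] = (+0.28764,+0.93752,-0.19576)
r₃ = r₁×r₂ = (-0.10622,+0.23437,+0.96633); SVD([r₁ r₂ r₃]) → R = UVᵀ:
  R  [+0.95183 +0.28764 -0.10622]
  R  [-0.25716 +0.93752 +0.23437]
  R  [+0.16699 -0.19576 +0.96633]
t = (-0.23004, -0.31041, +1.44347) m
tr R = 2.855679; θ = arccos((tr R − 1)/2) = 0.382218 rad = 21.900°
axis k = ((R−Rᵀ)₃₂, (R−Rᵀ)₁₃, (R−Rᵀ)₂₁) / (2 sinθ) = (-0.576613, -0.366248, -0.730329)
rvec = θ·k = (-0.220392, -0.139987, -0.279145)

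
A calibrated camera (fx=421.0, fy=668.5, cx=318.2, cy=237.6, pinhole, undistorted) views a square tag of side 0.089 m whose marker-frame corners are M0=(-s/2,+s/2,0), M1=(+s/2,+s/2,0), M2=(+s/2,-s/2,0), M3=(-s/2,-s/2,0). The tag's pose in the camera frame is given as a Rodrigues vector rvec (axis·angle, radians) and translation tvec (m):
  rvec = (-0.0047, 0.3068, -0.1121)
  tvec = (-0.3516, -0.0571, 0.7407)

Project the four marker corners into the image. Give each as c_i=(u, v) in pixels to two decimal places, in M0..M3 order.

c0=(100.82, 230.55) c1=(141.66, 221.21) c2=(136.50, 140.07) c3=(95.94, 152.26)

Intrinsics K: fx=421.0, fy=668.5, cx=318.2, cy=237.6
Marker side s = 0.089 m; corners in marker frame (Z=0):
  M0 = (-0.0445, +0.0445, 0)
  M1 = (+0.0445, +0.0445, 0)
  M2 = (+0.0445, -0.0445, 0)
  M3 = (-0.0445, -0.0445, 0)
rvec = (-0.0047, 0.3068, -0.1121), |rvec| = θ = 0.32667 rad = 18.717°
Rodrigues: sinθ=0.32089, 1−cosθ=0.05288; R = I + sinθ·[k]× + (1−cosθ)·[k]×²:
    [+0.94713 +0.10940 +0.30163]
    [-0.11083 +0.99376 -0.01243]
    [-0.30111 -0.02166 +0.95334]
t = (-0.3516, -0.0571, 0.7407) m
M0: Pc = R·M0+t = (-0.38888, -0.00795, +0.75314); u = 421.0·(-0.38888)/0.75314 + 318.2 = 100.8182, v = 668.5·(-0.00795)/0.75314 + 237.6 = 230.5473
M1: Pc = R·M1+t = (-0.30458, -0.01781, +0.72634); u = 421.0·(-0.30458)/0.72634 + 318.2 = 141.6564, v = 668.5·(-0.01781)/0.72634 + 237.6 = 221.2085
M2: Pc = R·M2+t = (-0.31432, -0.10625, +0.72826); u = 421.0·(-0.31432)/0.72826 + 318.2 = 136.4950, v = 668.5·(-0.10625)/0.72826 + 237.6 = 140.0653
M3: Pc = R·M3+t = (-0.39862, -0.09639, +0.75506); u = 421.0·(-0.39862)/0.75506 + 318.2 = 95.9443, v = 668.5·(-0.09639)/0.75506 + 237.6 = 152.2602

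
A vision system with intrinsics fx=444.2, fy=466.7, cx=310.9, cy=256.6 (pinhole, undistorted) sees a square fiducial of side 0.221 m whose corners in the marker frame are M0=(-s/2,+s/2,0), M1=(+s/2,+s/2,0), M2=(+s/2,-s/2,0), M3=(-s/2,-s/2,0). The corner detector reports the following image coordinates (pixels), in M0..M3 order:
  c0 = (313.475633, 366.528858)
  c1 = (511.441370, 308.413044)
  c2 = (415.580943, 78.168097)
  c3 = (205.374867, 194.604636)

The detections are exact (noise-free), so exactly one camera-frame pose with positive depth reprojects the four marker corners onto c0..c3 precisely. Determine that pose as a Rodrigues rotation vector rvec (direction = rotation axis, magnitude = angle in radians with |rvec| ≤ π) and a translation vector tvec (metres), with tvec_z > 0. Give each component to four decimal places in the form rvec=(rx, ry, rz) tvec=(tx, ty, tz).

rvec=(0.4415, 0.3571, -0.4490) tvec=(0.0423, -0.0060, 0.4294)

Intrinsics K: fx=444.2, fy=466.7, cx=310.9, cy=256.6
Marker side s = 0.221 m; corners in marker frame (Z=0):
  M0 = (-0.1105, +0.1105, 0)
  M1 = (+0.1105, +0.1105, 0)
  M2 = (+0.1105, -0.1105, 0)
  M3 = (-0.1105, -0.1105, 0)
Detected image corners:
  c0 = (313.475633, 366.528858) px
  c1 = (511.441370, 308.413044) px
  c2 = (415.580943, 78.168097) px
  c3 = (205.374867, 194.604636) px
Planar DLT: solve 8×8 A·h = b for H (H[2,2]=1):
  H  [+566.29400 +739.86384 +354.69219]
  H  [-616.39011 +1076.09243 +250.12710]
  H  [-0.98166 +0.76192 +1.00000]
B = K⁻¹H; ‖b₁‖=2.328698, ‖b₂‖=2.328698; λ = 2/(‖b₁‖+‖b₂‖) = 0.429424, sign → tz>0 ⇒ λ=+0.429424
r₁ = λ·B[:,0] = (+0.84250,-0.33538,-0.42155); r₂ = λ·B[:,1] = (+0.48625,+0.81025,+0.32719)
r₃ = r₁×r₂ = (+0.23183,-0.48064,+0.84572); SVD([r₁ r₂ r₃]) → R = UVᵀ:
  R  [+0.84250 +0.48625 +0.23183]
  R  [-0.33538 +0.81025 -0.48064]
  R  [-0.42155 +0.32719 +0.84572]
t = (+0.04234, -0.00596, +0.42942) m
tr R = 2.498477; θ = arccos((tr R − 1)/2) = 0.723885 rad = 41.476°
axis k = ((R−Rᵀ)₃₂, (R−Rᵀ)₁₃, (R−Rᵀ)₂₁) / (2 sinθ) = (+0.609861, +0.493265, -0.620289)
rvec = θ·k = (+0.441469, +0.357067, -0.449018)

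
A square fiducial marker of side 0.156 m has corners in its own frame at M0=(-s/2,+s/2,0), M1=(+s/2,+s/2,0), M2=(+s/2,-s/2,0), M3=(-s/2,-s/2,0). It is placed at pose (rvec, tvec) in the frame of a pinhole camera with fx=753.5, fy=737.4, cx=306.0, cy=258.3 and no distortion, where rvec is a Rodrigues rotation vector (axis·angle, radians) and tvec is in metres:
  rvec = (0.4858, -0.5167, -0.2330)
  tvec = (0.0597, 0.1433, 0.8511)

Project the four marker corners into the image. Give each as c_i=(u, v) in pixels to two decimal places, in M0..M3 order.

Intrinsics K: fx=753.5, fy=737.4, cx=306.0, cy=258.3
Marker side s = 0.156 m; corners in marker frame (Z=0):
  M0 = (-0.0780, +0.0780, 0)
  M1 = (+0.0780, +0.0780, 0)
  M2 = (+0.0780, -0.0780, 0)
  M3 = (-0.0780, -0.0780, 0)
rvec = (0.4858, -0.5167, -0.2330), |rvec| = θ = 0.74650 rad = 42.772°
Rodrigues: sinθ=0.67908, 1−cosθ=0.26593; R = I + sinθ·[k]× + (1−cosθ)·[k]×²:
    [+0.84669 +0.09217 -0.52405]
    [-0.33174 +0.86147 -0.38447]
    [+0.41601 +0.49937 +0.75997]
t = (0.0597, 0.1433, 0.8511) m
M0: Pc = R·M0+t = (+0.00085, +0.23637, +0.85760); u = 753.5·(+0.00085)/0.85760 + 306.0 = 306.7446, v = 737.4·(+0.23637)/0.85760 + 258.3 = 461.5406
M1: Pc = R·M1+t = (+0.13293, +0.18462, +0.92250); u = 753.5·(+0.13293)/0.92250 + 306.0 = 414.5782, v = 737.4·(+0.18462)/0.92250 + 258.3 = 405.8752
M2: Pc = R·M2+t = (+0.11855, +0.05023, +0.84460); u = 753.5·(+0.11855)/0.84460 + 306.0 = 411.7655, v = 737.4·(+0.05023)/0.84460 + 258.3 = 302.1543
M3: Pc = R·M3+t = (-0.01353, +0.10198, +0.77970); u = 753.5·(-0.01353)/0.77970 + 306.0 = 292.9238, v = 737.4·(+0.10198)/0.77970 + 258.3 = 354.7483

c0=(306.74, 461.54) c1=(414.58, 405.88) c2=(411.77, 302.15) c3=(292.92, 354.75)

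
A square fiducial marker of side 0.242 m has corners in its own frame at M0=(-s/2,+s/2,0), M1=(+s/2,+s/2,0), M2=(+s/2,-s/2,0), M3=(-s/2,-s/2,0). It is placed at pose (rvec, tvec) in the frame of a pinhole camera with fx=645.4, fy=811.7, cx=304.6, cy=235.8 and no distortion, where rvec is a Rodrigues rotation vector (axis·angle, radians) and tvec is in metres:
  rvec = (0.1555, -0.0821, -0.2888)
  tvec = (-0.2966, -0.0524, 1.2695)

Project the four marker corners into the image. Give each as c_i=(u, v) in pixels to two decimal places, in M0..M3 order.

Intrinsics K: fx=645.4, fy=811.7, cx=304.6, cy=235.8
Marker side s = 0.242 m; corners in marker frame (Z=0):
  M0 = (-0.1210, +0.1210, 0)
  M1 = (+0.1210, +0.1210, 0)
  M2 = (+0.1210, -0.1210, 0)
  M3 = (-0.1210, -0.1210, 0)
rvec = (0.1555, -0.0821, -0.2888), |rvec| = θ = 0.33812 rad = 19.373°
Rodrigues: sinθ=0.33172, 1−cosθ=0.05662; R = I + sinθ·[k]× + (1−cosθ)·[k]×²:
    [+0.95535 +0.27701 -0.10279]
    [-0.28965 +0.94672 -0.14081]
    [+0.05830 +0.16430 +0.98469]
t = (-0.2966, -0.0524, 1.2695) m
M0: Pc = R·M0+t = (-0.37868, +0.09720, +1.28233); u = 645.4·(-0.37868)/1.28233 + 304.6 = 114.0085, v = 811.7·(+0.09720)/1.28233 + 235.8 = 297.3271
M1: Pc = R·M1+t = (-0.14748, +0.02711, +1.29643); u = 645.4·(-0.14748)/1.29643 + 304.6 = 231.1783, v = 811.7·(+0.02711)/1.29643 + 235.8 = 252.7705
M2: Pc = R·M2+t = (-0.21452, -0.20200, +1.25667); u = 645.4·(-0.21452)/1.25667 + 304.6 = 194.4275, v = 811.7·(-0.20200)/1.25667 + 235.8 = 105.3256
M3: Pc = R·M3+t = (-0.44572, -0.13191, +1.24257); u = 645.4·(-0.44572)/1.24257 + 304.6 = 73.0912, v = 811.7·(-0.13191)/1.24257 + 235.8 = 149.6336

c0=(114.01, 297.33) c1=(231.18, 252.77) c2=(194.43, 105.33) c3=(73.09, 149.63)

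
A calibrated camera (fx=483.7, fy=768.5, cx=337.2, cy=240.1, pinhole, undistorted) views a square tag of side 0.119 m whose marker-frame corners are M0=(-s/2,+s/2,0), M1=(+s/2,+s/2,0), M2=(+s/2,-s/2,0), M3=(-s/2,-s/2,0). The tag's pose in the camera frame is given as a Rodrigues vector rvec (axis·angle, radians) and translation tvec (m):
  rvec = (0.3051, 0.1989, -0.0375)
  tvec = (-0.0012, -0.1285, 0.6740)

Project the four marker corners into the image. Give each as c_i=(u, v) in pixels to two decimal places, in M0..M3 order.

Intrinsics K: fx=483.7, fy=768.5, cx=337.2, cy=240.1
Marker side s = 0.119 m; corners in marker frame (Z=0):
  M0 = (-0.0595, +0.0595, 0)
  M1 = (+0.0595, +0.0595, 0)
  M2 = (+0.0595, -0.0595, 0)
  M3 = (-0.0595, -0.0595, 0)
rvec = (0.3051, 0.1989, -0.0375), |rvec| = θ = 0.36613 rad = 20.978°
Rodrigues: sinθ=0.35801, 1−cosθ=0.06628; R = I + sinθ·[k]× + (1−cosθ)·[k]×²:
    [+0.97974 +0.06667 +0.18883]
    [-0.00666 +0.95328 -0.30202]
    [-0.20014 +0.29464 +0.93441]
t = (-0.0012, -0.1285, 0.6740) m
M0: Pc = R·M0+t = (-0.05553, -0.07138, +0.70344); u = 483.7·(-0.05553)/0.70344 + 337.2 = 299.0179, v = 768.5·(-0.07138)/0.70344 + 240.1 = 162.1144
M1: Pc = R·M1+t = (+0.06106, -0.07218, +0.67962); u = 483.7·(+0.06106)/0.67962 + 337.2 = 380.6588, v = 768.5·(-0.07218)/0.67962 + 240.1 = 158.4848
M2: Pc = R·M2+t = (+0.05313, -0.18562, +0.64456); u = 483.7·(+0.05313)/0.64456 + 337.2 = 377.0689, v = 768.5·(-0.18562)/0.64456 + 240.1 = 18.7920
M3: Pc = R·M3+t = (-0.06346, -0.18482, +0.66838); u = 483.7·(-0.06346)/0.66838 + 337.2 = 291.2732, v = 768.5·(-0.18482)/0.66838 + 240.1 = 27.5898

c0=(299.02, 162.11) c1=(380.66, 158.48) c2=(377.07, 18.79) c3=(291.27, 27.59)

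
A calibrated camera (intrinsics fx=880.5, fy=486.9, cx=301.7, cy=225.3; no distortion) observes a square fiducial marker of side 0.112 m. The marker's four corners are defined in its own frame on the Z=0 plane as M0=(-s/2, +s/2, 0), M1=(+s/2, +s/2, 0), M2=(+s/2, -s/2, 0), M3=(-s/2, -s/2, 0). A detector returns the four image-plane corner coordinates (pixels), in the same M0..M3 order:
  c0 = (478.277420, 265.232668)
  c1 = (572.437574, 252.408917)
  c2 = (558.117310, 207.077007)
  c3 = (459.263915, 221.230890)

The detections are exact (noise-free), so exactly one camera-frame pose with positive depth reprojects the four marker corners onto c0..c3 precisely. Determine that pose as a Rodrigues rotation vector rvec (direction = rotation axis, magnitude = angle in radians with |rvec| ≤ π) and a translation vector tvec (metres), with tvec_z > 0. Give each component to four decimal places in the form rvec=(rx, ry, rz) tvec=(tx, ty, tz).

Intrinsics K: fx=880.5, fy=486.9, cx=301.7, cy=225.3
Marker side s = 0.112 m; corners in marker frame (Z=0):
  M0 = (-0.0560, +0.0560, 0)
  M1 = (+0.0560, +0.0560, 0)
  M2 = (+0.0560, -0.0560, 0)
  M3 = (-0.0560, -0.0560, 0)
Detected image corners:
  c0 = (478.277420, 265.232668) px
  c1 = (572.437574, 252.408917) px
  c2 = (558.117310, 207.077007) px
  c3 = (459.263915, 221.230890) px
Planar DLT: solve 8×8 A·h = b for H (H[2,2]=1):
  H  [+794.91244 +384.89359 +516.89092]
  H  [-150.57312 +506.68400 +237.10646]
  H  [-0.12808 +0.45633 +1.00000]
B = K⁻¹H; ‖b₁‖=0.987473, ‖b₂‖=0.987473; λ = 2/(‖b₁‖+‖b₂‖) = 1.012686, sign → tz>0 ⇒ λ=+1.012686
r₁ = λ·B[:,0] = (+0.95869,-0.25315,-0.12970); r₂ = λ·B[:,1] = (+0.28433,+0.84000,+0.46212)
r₃ = r₁×r₂ = (-0.00804,-0.47991,+0.87728); SVD([r₁ r₂ r₃]) → R = UVᵀ:
  R  [+0.95869 +0.28433 -0.00804]
  R  [-0.25315 +0.84000 -0.47991]
  R  [-0.12970 +0.46212 +0.87728]
t = (+0.24750, +0.02456, +1.01269) m
tr R = 2.675977; θ = arccos((tr R − 1)/2) = 0.577210 rad = 33.072°
axis k = ((R−Rᵀ)₃₂, (R−Rᵀ)₁₃, (R−Rᵀ)₂₁) / (2 sinθ) = (+0.863150, +0.111481, -0.492487)
rvec = θ·k = (+0.498218, +0.064348, -0.284268)

rvec=(0.4982, 0.0643, -0.2843) tvec=(0.2475, 0.0246, 1.0127)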